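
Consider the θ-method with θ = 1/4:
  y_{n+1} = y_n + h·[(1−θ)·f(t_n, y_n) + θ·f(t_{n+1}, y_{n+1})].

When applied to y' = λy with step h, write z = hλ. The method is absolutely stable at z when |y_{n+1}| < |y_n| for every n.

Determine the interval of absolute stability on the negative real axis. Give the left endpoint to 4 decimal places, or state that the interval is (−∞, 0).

z∈(-4.0000,0).

Test eqn y'=λy, z=hλ:
  y_{n+1} = y_n + z·[3/4·y_n + 1/4·y_{n+1}] ⇒ (1 − 1/4z)y_{n+1} = (1 + 3/4z)y_n
  R(z) = (1 + 3/4z)/(1 − 1/4z).

Solve |R(x)|<1 on ℝ⁻.
x=-0.54: |R|=0.5242
R=−1: 1+3/4x = −1+1/4x ⇒ -1/2x=2 ⇒ x=2/(-1/2)=-4.0000
Confirm numerically:
  x=-2.547: |R|=0.55613 <1
  x=-2.270: |R|=0.44817 <1
  x=-2.055: |R|=0.35756 <1
  x=-4.596: |R|=1.13867 >1
  x=-4.408: |R|=1.09705 >1
  x=-4.033: |R|=1.00822 >1
So |R|<1 on (-4.0000, 0).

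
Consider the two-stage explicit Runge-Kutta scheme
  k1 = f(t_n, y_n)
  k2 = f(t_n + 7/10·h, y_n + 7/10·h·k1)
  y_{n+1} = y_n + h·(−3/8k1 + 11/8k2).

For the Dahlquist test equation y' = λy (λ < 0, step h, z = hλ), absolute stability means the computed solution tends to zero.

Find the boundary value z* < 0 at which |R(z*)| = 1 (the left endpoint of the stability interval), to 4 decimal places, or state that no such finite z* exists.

Set f=λy, z=hλ:
  k1=λy_n ⇒ h·k1=z·y_n;  k2=λ(1+7/10z)y_n ⇒ h·k2=z(1+7/10z)y_n
  y_{n+1}/y_n = 1 − 3/8z + 11/8z(1+7/10z) = 1 + z + 77/80z²
  so R(z) = 1 + z + 77/80z².

Solve |R(x)|<1 on ℝ⁻.
x=-0.8: |R|=0.8160
R=1: x+77/80x²=0 ⇒ x=−80/77=-1.0390; min R=1−1/(4·77/80)=0.7403>−1
Confirm numerically:
  x=-0.861: |R|=0.85252 <1
  x=-0.833: |R|=0.83487 <1
  x=-0.527: |R|=0.74031 <1
  x=-1.168: |R|=1.14507 >1
  x=-1.067: |R|=1.02880 >1
Interval (-1.0390, 0).

left endpoint -1.0390.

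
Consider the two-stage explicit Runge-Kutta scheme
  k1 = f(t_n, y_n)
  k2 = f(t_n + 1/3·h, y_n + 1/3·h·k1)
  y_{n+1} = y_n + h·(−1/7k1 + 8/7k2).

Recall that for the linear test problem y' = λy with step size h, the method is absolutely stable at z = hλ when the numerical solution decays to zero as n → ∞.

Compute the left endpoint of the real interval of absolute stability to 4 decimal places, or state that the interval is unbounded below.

z* = -2.6250.

Test eqn y'=λy, z=hλ:
  k1=λy_n ⇒ h·k1=z·y_n;  k2=λ(1+1/3z)y_n ⇒ h·k2=z(1+1/3z)y_n
  y_{n+1}/y_n = 1 − 1/7z + 8/7z(1+1/3z) = 1 + z + 8/21z²
  ⇒ R(z) = 1 + z + 8/21z².

Solve |R(x)|<1 on ℝ⁻.
x=-1.44: |R|=0.3499
R=1: x+8/21x²=0 ⇒ x=−21/8=-2.6250; min R=1−1/(4·8/21)=0.3438>−1
Confirm numerically:
  x=-2.570: |R|=0.94615 <1
  x=-2.105: |R|=0.58301 <1
  x=-2.057: |R|=0.55490 <1
  x=-2.826: |R|=1.21639 >1
  x=-2.774: |R|=1.15746 >1
  x=-2.667: |R|=1.04267 >1
Interval (-2.6250, 0).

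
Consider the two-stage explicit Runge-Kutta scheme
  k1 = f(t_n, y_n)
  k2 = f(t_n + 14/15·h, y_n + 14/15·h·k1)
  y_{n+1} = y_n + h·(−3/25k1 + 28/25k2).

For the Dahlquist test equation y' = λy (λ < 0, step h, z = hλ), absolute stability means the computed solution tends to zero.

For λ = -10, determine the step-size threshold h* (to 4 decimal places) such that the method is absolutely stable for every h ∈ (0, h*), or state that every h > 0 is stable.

(-0.9566,0); λ=-10 ⇒ h* = (375/392)/10 = 0.0957.

Set f=λy, z=hλ:
  k1=λy_n ⇒ h·k1=z·y_n;  k2=λ(1+14/15z)y_n ⇒ h·k2=z(1+14/15z)y_n
  y_{n+1}/y_n = 1 − 3/25z + 28/25z(1+14/15z) = 1 + z + 392/375z²
  so R(z) = 1 + z + 392/375z².

Need |R(x)|<1, x<0.
x=-1.7: |R|=2.3210
R=1: x+392/375x²=0 ⇒ x=−375/392=-0.9566; min R=1−1/(4·392/375)=0.7608>−1
Confirm numerically:
  x=-0.872: |R|=0.92285 <1
  x=-0.682: |R|=0.80421 <1
  x=-0.554: |R|=0.76683 <1
  x=-0.490: |R|=0.76098 <1
  x=-1.218: |R|=1.33278 >1
  x=-0.990: |R|=1.03453 >1
Interval (-0.9566, 0).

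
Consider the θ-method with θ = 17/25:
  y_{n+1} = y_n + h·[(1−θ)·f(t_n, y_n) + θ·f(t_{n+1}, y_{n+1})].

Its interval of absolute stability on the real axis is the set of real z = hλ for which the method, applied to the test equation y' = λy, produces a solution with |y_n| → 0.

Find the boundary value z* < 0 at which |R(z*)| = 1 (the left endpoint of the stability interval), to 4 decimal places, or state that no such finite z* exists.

Set f=λy, z=hλ:
  y_{n+1} = y_n + z·[8/25·y_n + 17/25·y_{n+1}] ⇒ (1 − 17/25z)y_{n+1} = (1 + 8/25z)y_n
  so R(z) = (1 + 8/25z)/(1 − 17/25z).

Need |R(x)|<1, x<0.
x=-0.41: |R|=0.6794
x=-2: |R|=0.1525
x=-10: |R|=0.2821
x=-100: |R|=0.4493
θ=17/25≥1/2 ⇒ |1+8/25x|<|1−17/25x| ∀x<0 ⇒ unbounded interval.

unbounded; (−∞, 0).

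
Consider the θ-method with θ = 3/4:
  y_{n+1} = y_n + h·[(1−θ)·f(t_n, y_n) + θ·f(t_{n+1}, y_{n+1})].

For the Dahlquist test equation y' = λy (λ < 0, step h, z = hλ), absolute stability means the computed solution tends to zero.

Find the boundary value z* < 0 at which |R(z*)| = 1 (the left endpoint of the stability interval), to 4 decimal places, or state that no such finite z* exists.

With y'=λy (z=hλ):
  y_{n+1} = y_n + z·[1/4·y_n + 3/4·y_{n+1}] ⇒ (1 − 3/4z)y_{n+1} = (1 + 1/4z)y_n
  R(z) = (1 + 1/4z)/(1 − 3/4z).

Find x<0 with |R(x)|<1.
x=-1.02: |R|=0.4221
x=-2: |R|=0.2000
x=-10: |R|=0.1765
x=-100: |R|=0.3158
θ=3/4≥1/2 ⇒ |1+1/4x|<|1−3/4x| ∀x<0 ⇒ unbounded interval.

interval (−∞, 0).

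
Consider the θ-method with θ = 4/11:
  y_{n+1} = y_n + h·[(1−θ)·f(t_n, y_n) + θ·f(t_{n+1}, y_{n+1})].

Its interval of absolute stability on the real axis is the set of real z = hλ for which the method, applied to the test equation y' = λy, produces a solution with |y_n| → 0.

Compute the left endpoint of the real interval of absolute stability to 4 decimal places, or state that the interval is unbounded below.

left endpoint -7.3333.

On y'=λy, z=hλ:
  y_{n+1} = y_n + z·[7/11·y_n + 4/11·y_{n+1}] ⇒ (1 − 4/11z)y_{n+1} = (1 + 7/11z)y_n
  R(z) = (1 + 7/11z)/(1 − 4/11z).

Solve |R(x)|<1 on ℝ⁻.
x=-1.61: |R|=0.0155
R=−1: 1+7/11x = −1+4/11x ⇒ -3/11x=2 ⇒ x=2/(-3/11)=-7.3333
Confirm numerically:
  x=-5.667: |R|=0.85152 <1
  x=-4.603: |R|=0.72151 <1
  x=-3.085: |R|=0.45394 <1
  x=-7.642: |R|=1.02228 >1
  x=-7.573: |R|=1.01741 >1
So |R|<1 on (-7.3333, 0).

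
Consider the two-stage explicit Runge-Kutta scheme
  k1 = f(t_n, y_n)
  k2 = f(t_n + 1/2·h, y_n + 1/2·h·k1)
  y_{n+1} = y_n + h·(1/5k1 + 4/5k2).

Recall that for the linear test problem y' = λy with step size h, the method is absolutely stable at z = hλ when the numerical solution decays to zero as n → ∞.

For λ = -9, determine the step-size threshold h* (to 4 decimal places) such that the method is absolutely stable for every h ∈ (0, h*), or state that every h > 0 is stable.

Set f=λy, z=hλ:
  k1=λy_n ⇒ h·k1=z·y_n;  k2=λ(1+1/2z)y_n ⇒ h·k2=z(1+1/2z)y_n
  y_{n+1}/y_n = 1 + 1/5z + 4/5z(1+1/2z) = 1 + z + 2/5z²
  so R(z) = 1 + z + 2/5z².

Solve |R(x)|<1 on ℝ⁻.
x=-1.24: |R|=0.3750
R=1: x+2/5x²=0 ⇒ x=−5/2=-2.5000; min R=1−1/(4·2/5)=0.3750>−1
Confirm numerically:
  x=-2.056: |R|=0.63485 <1
  x=-2.045: |R|=0.62781 <1
  x=-1.245: |R|=0.37501 <1
  x=-2.873: |R|=1.42865 >1
  x=-2.663: |R|=1.17363 >1
Interval (-2.5000, 0).

(-2.5000,0); λ=-9 ⇒ h* = (5/2)/9 = 0.2778.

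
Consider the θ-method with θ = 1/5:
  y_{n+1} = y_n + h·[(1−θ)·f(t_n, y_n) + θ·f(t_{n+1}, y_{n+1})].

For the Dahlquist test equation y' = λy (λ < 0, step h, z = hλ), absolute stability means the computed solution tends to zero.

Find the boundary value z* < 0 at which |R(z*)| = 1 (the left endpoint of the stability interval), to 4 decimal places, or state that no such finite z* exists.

z* = -3.3333.

Test eqn y'=λy, z=hλ:
  y_{n+1} = y_n + z·[4/5·y_n + 1/5·y_{n+1}] ⇒ (1 − 1/5z)y_{n+1} = (1 + 4/5z)y_n
  so R(z) = (1 + 4/5z)/(1 − 1/5z).

Need |R(x)|<1, x<0.
x=-0.44: |R|=0.5956
R=−1: 1+4/5x = −1+1/5x ⇒ -3/5x=2 ⇒ x=2/(-3/5)=-3.3333
Confirm numerically:
  x=-3.121: |R|=0.92156 <1
  x=-2.180: |R|=0.51811 <1
  x=-1.404: |R|=0.09619 <1
  x=-3.611: |R|=1.09674 >1
  x=-3.357: |R|=1.00850 >1
Interval (-3.3333, 0).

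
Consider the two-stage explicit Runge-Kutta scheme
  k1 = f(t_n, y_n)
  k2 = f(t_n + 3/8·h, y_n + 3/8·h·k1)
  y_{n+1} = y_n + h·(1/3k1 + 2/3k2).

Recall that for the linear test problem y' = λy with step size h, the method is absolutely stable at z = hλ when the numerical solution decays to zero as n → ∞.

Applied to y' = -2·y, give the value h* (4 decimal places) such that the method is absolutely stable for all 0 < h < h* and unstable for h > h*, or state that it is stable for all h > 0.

With y'=λy (z=hλ):
  k1=λy_n ⇒ h·k1=z·y_n;  k2=λ(1+3/8z)y_n ⇒ h·k2=z(1+3/8z)y_n
  y_{n+1}/y_n = 1 + 1/3z + 2/3z(1+3/8z) = 1 + z + 1/4z²
  R(z) = 1 + z + 1/4z².

Boundary: |R(x)|=1, x<0.
x=-0.81: |R|=0.3540
R=1: x+1/4x²=0 ⇒ x=−4=-4.0000; min R=1−1/(4·1/4)=0.0000>−1
Confirm numerically:
  x=-3.320: |R|=0.43560 <1
  x=-2.939: |R|=0.22043 <1
  x=-1.881: |R|=0.00354 <1
  x=-1.815: |R|=0.00856 <1
  x=-4.303: |R|=1.32595 >1
  x=-4.299: |R|=1.32135 >1
  x=-4.044: |R|=1.04448 >1
Interval (-4.0000, 0).

(-4.0000,0); λ=-2 ⇒ h* = (4)/2 = 2.0000.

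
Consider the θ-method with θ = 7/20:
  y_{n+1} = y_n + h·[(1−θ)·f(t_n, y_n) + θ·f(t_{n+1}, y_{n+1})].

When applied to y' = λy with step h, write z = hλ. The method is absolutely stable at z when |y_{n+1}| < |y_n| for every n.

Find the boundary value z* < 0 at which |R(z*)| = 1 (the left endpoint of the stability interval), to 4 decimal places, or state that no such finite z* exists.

On y'=λy, z=hλ:
  y_{n+1} = y_n + z·[13/20·y_n + 7/20·y_{n+1}] ⇒ (1 − 7/20z)y_{n+1} = (1 + 13/20z)y_n
  R(z) = (1 + 13/20z)/(1 − 7/20z).

Boundary: |R(x)|=1, x<0.
x=-1.28: |R|=0.1160
R=−1: 1+13/20x = −1+7/20x ⇒ -3/10x=2 ⇒ x=2/(-3/10)=-6.6667
Confirm numerically:
  x=-5.769: |R|=0.91080 <1
  x=-4.015: |R|=0.66927 <1
  x=-3.728: |R|=0.61749 <1
  x=-7.101: |R|=1.03739 >1
  x=-7.097: |R|=1.03706 >1
So |R|<1 on (-6.6667, 0).

z* = -6.6667.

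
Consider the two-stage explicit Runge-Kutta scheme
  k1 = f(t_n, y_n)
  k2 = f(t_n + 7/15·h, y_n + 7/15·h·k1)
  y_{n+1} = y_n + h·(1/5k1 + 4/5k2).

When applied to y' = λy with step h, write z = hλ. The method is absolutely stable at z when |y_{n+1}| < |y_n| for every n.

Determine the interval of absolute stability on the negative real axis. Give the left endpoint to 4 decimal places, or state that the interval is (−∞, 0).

Test eqn y'=λy, z=hλ:
  k1=λy_n ⇒ h·k1=z·y_n;  k2=λ(1+7/15z)y_n ⇒ h·k2=z(1+7/15z)y_n
  y_{n+1}/y_n = 1 + 1/5z + 4/5z(1+7/15z) = 1 + z + 28/75z²
  R(z) = 1 + z + 28/75z².

Find x<0 with |R(x)|<1.
x=-1.18: |R|=0.3398
R=1: x+28/75x²=0 ⇒ x=−75/28=-2.6786; min R=1−1/(4·28/75)=0.3304>−1
Confirm numerically:
  x=-2.575: |R|=0.90043 <1
  x=-2.382: |R|=0.73626 <1
  x=-2.210: |R|=0.61340 <1
  x=-1.897: |R|=0.44648 <1
  x=-3.167: |R|=1.57749 >1
  x=-2.973: |R|=1.32679 >1
  x=-2.953: |R|=1.30254 >1
Stable set (-2.6786, 0).

z∈(-2.6786,0).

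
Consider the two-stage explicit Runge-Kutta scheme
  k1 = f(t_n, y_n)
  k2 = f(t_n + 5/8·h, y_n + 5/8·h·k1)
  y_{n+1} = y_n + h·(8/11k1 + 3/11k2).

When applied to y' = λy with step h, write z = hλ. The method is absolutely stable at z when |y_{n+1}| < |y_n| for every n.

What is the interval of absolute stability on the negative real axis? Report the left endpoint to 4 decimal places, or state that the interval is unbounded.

On y'=λy, z=hλ:
  k1=λy_n ⇒ h·k1=z·y_n;  k2=λ(1+5/8z)y_n ⇒ h·k2=z(1+5/8z)y_n
  y_{n+1}/y_n = 1 + 8/11z + 3/11z(1+5/8z) = 1 + z + 15/88z²
  Hence R(z) = 1 + z + 15/88z².

Boundary: |R(x)|=1, x<0.
x=-0.62: |R|=0.4455
R=1: x+15/88x²=0 ⇒ x=−88/15=-5.8667; min R=1−1/(4·15/88)=-0.4667>−1
Confirm numerically:
  x=-5.375: |R|=0.54954 <1
  x=-5.032: |R|=0.28408 <1
  x=-3.018: |R|=0.46544 <1
  x=-2.453: |R|=0.42734 <1
  x=-6.341: |R|=1.51268 >1
  x=-6.279: |R|=1.44131 >1
  x=-5.946: |R|=1.08041 >1
So |R|<1 on (-5.8667, 0).

z∈(-5.8667,0).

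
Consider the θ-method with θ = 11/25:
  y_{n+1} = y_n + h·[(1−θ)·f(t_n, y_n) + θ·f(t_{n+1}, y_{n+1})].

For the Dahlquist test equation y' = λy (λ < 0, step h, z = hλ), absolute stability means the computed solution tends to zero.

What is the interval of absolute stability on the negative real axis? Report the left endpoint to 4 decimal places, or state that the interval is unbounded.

z∈(-16.6667,0).

Set f=λy, z=hλ:
  y_{n+1} = y_n + z·[14/25·y_n + 11/25·y_{n+1}] ⇒ (1 − 11/25z)y_{n+1} = (1 + 14/25z)y_n
  R(z) = (1 + 14/25z)/(1 − 11/25z).

Solve |R(x)|<1 on ℝ⁻.
x=-1.78: |R|=0.0018
R=−1: 1+14/25x = −1+11/25x ⇒ -3/25x=2 ⇒ x=2/(-3/25)=-16.6667
Confirm numerically:
  x=-10.367: |R|=0.86407 <1
  x=-9.827: |R|=0.84583 <1
  x=-7.565: |R|=0.74768 <1
  x=-17.059: |R|=1.00553 >1
  x=-16.852: |R|=1.00264 >1
Interval (-16.6667, 0).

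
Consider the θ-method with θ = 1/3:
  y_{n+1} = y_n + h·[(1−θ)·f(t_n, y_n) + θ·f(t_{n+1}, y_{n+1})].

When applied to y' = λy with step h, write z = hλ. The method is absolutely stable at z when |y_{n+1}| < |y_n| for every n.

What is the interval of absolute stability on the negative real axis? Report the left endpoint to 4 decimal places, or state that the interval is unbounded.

On y'=λy, z=hλ:
  y_{n+1} = y_n + z·[2/3·y_n + 1/3·y_{n+1}] ⇒ (1 − 1/3z)y_{n+1} = (1 + 2/3z)y_n
  Hence R(z) = (1 + 2/3z)/(1 − 1/3z).

Boundary: |R(x)|=1, x<0.
x=-1.57: |R|=0.0306
R=−1: 1+2/3x = −1+1/3x ⇒ -1/3x=2 ⇒ x=2/(-1/3)=-6.0000
Confirm numerically:
  x=-5.969: |R|=0.99654 <1
  x=-5.937: |R|=0.99295 <1
  x=-5.531: |R|=0.94502 <1
  x=-4.461: |R|=0.79373 <1
  x=-6.357: |R|=1.03815 >1
  x=-6.183: |R|=1.01993 >1
Interval (-6.0000, 0).

(-6.0000, 0).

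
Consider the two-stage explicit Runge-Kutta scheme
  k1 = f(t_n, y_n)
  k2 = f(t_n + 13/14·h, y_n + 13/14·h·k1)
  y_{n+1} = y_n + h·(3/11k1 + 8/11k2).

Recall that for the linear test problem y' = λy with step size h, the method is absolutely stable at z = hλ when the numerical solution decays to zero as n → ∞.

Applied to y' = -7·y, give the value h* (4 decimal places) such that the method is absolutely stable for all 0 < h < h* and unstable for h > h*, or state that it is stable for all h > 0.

With y'=λy (z=hλ):
  k1=λy_n ⇒ h·k1=z·y_n;  k2=λ(1+13/14z)y_n ⇒ h·k2=z(1+13/14z)y_n
  y_{n+1}/y_n = 1 + 3/11z + 8/11z(1+13/14z) = 1 + z + 52/77z²
  Hence R(z) = 1 + z + 52/77z².

Find x<0 with |R(x)|<1.
x=-1.16: |R|=0.7487
R=1: x+52/77x²=0 ⇒ x=−77/52=-1.4808; min R=1−1/(4·52/77)=0.6298>−1
Confirm numerically:
  x=-0.891: |R|=0.64513 <1
  x=-0.889: |R|=0.64472 <1
  x=-0.833: |R|=0.63560 <1
  x=-0.707: |R|=0.63056 <1
  x=-1.908: |R|=1.55050 >1
  x=-1.582: |R|=1.10815 >1
So |R|<1 on (-1.4808, 0).

(-1.4808,0); λ=-7 ⇒ h* = (77/52)/7 = 0.2115.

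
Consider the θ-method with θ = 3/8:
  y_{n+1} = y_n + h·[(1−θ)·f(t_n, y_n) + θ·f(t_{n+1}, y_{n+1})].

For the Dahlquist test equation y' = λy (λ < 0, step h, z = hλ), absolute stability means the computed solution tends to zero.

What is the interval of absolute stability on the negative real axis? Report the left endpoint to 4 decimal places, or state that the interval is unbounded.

z∈(-8.0000,0).

With y'=λy (z=hλ):
  y_{n+1} = y_n + z·[5/8·y_n + 3/8·y_{n+1}] ⇒ (1 − 3/8z)y_{n+1} = (1 + 5/8z)y_n
  so R(z) = (1 + 5/8z)/(1 − 3/8z).

Solve |R(x)|<1 on ℝ⁻.
x=-0.83: |R|=0.3670
R=−1: 1+5/8x = −1+3/8x ⇒ -1/4x=2 ⇒ x=2/(-1/4)=-8.0000
Confirm numerically:
  x=-7.216: |R|=0.94711 <1
  x=-6.524: |R|=0.89293 <1
  x=-5.105: |R|=0.75166 <1
  x=-3.303: |R|=0.47546 <1
  x=-8.370: |R|=1.02235 >1
  x=-8.361: |R|=1.02182 >1
  x=-8.333: |R|=1.02018 >1
So |R|<1 on (-8.0000, 0).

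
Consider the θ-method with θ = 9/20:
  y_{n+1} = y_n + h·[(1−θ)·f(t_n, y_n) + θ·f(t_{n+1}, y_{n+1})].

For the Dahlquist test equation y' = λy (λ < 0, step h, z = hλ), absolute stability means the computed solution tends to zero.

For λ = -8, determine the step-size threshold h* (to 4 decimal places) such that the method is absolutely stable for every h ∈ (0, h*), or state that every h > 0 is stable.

On y'=λy, z=hλ:
  y_{n+1} = y_n + z·[11/20·y_n + 9/20·y_{n+1}] ⇒ (1 − 9/20z)y_{n+1} = (1 + 11/20z)y_n
  Hence R(z) = (1 + 11/20z)/(1 − 9/20z).

Boundary: |R(x)|=1, x<0.
x=-0.95: |R|=0.3345
R=−1: 1+11/20x = −1+9/20x ⇒ -1/10x=2 ⇒ x=2/(-1/10)=-20.0000
Confirm numerically:
  x=-18.798: |R|=0.98729 <1
  x=-13.727: |R|=0.91260 <1
  x=-12.786: |R|=0.89318 <1
  x=-20.360: |R|=1.00354 >1
  x=-20.160: |R|=1.00159 >1
  x=-20.021: |R|=1.00021 >1
So |R|<1 on (-20.0000, 0).

(-20.0000,0); λ=-8 ⇒ h* = (20)/8 = 2.5000.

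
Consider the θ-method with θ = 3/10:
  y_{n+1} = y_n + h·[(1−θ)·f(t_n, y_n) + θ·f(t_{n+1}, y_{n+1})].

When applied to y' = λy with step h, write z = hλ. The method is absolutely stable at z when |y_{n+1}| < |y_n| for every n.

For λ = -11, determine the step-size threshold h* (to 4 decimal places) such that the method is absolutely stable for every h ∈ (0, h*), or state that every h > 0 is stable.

(-5.0000,0); λ=-11 ⇒ h* = (5)/11 = 0.4545.

Set f=λy, z=hλ:
  y_{n+1} = y_n + z·[7/10·y_n + 3/10·y_{n+1}] ⇒ (1 − 3/10z)y_{n+1} = (1 + 7/10z)y_n
  R(z) = (1 + 7/10z)/(1 − 3/10z).

Find x<0 with |R(x)|<1.
x=-1.76: |R|=0.1518
R=−1: 1+7/10x = −1+3/10x ⇒ -2/5x=2 ⇒ x=2/(-2/5)=-5.0000
Confirm numerically:
  x=-4.476: |R|=0.91053 <1
  x=-3.488: |R|=0.70446 <1
  x=-2.859: |R|=0.53900 <1
  x=-2.638: |R|=0.47259 <1
  x=-5.367: |R|=1.05624 >1
  x=-5.318: |R|=1.04901 >1
  x=-5.075: |R|=1.01189 >1
Stable set (-5.0000, 0).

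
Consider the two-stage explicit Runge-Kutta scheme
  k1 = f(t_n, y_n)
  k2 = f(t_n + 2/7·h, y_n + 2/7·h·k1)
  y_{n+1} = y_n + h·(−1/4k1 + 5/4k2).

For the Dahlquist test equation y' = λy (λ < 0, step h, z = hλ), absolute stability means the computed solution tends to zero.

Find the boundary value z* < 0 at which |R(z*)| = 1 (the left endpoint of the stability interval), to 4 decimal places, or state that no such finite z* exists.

z* = -2.8000.

On y'=λy, z=hλ:
  k1=λy_n ⇒ h·k1=z·y_n;  k2=λ(1+2/7z)y_n ⇒ h·k2=z(1+2/7z)y_n
  y_{n+1}/y_n = 1 − 1/4z + 5/4z(1+2/7z) = 1 + z + 5/14z²
  ⇒ R(z) = 1 + z + 5/14z².

Need |R(x)|<1, x<0.
x=-1.12: |R|=0.3280
R=1: x+5/14x²=0 ⇒ x=−14/5=-2.8000; min R=1−1/(4·5/14)=0.3000>−1
Confirm numerically:
  x=-2.638: |R|=0.84737 <1
  x=-2.434: |R|=0.68184 <1
  x=-2.182: |R|=0.51840 <1
  x=-1.503: |R|=0.30379 <1
  x=-3.398: |R|=1.72572 >1
  x=-3.221: |R|=1.48430 >1
  x=-3.150: |R|=1.39375 >1
Stable set (-2.8000, 0).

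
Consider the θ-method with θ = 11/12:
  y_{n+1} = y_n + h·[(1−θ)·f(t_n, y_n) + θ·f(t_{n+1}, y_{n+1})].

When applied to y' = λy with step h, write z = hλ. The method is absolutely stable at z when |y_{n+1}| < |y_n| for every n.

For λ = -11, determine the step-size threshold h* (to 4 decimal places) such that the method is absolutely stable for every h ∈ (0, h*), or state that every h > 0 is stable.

(−∞, 0) — no finite endpoint. Any h>0 works for λ=-11.

With y'=λy (z=hλ):
  y_{n+1} = y_n + z·[1/12·y_n + 11/12·y_{n+1}] ⇒ (1 − 11/12z)y_{n+1} = (1 + 1/12z)y_n
  so R(z) = (1 + 1/12z)/(1 − 11/12z).

Solve |R(x)|<1 on ℝ⁻.
x=-1.71: |R|=0.3340
x=-2: |R|=0.2941
x=-10: |R|=0.0164
x=-100: |R|=0.0791
θ=11/12≥1/2 ⇒ |1+1/12x|<|1−11/12x| ∀x<0 ⇒ unbounded interval.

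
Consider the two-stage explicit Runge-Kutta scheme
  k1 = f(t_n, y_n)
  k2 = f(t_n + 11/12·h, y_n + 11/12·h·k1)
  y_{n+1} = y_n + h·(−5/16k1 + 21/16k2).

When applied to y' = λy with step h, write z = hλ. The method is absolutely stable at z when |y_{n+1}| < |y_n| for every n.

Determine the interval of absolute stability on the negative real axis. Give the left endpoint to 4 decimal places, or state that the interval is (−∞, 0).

(-0.8312, 0).

On y'=λy, z=hλ:
  k1=λy_n ⇒ h·k1=z·y_n;  k2=λ(1+11/12z)y_n ⇒ h·k2=z(1+11/12z)y_n
  y_{n+1}/y_n = 1 − 5/16z + 21/16z(1+11/12z) = 1 + z + 77/64z²
  Hence R(z) = 1 + z + 77/64z².

Find x<0 with |R(x)|<1.
x=-0.5: |R|=0.8008
R=1: x+77/64x²=0 ⇒ x=−64/77=-0.8312; min R=1−1/(4·77/64)=0.7922>−1
Confirm numerically:
  x=-0.653: |R|=0.86002 <1
  x=-0.594: |R|=0.83051 <1
  x=-0.358: |R|=0.79620 <1
  x=-1.207: |R|=1.54577 >1
  x=-0.927: |R|=1.10688 >1
Stable set (-0.8312, 0).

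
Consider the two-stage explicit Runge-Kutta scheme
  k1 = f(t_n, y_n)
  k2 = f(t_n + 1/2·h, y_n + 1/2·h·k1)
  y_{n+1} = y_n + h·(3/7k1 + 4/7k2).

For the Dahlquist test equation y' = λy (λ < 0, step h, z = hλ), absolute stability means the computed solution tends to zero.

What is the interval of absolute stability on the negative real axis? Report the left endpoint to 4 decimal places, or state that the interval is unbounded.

(-3.5000, 0).

With y'=λy (z=hλ):
  k1=λy_n ⇒ h·k1=z·y_n;  k2=λ(1+1/2z)y_n ⇒ h·k2=z(1+1/2z)y_n
  y_{n+1}/y_n = 1 + 3/7z + 4/7z(1+1/2z) = 1 + z + 2/7z²
  Hence R(z) = 1 + z + 2/7z².

Find x<0 with |R(x)|<1.
x=-0.34: |R|=0.6930
R=1: x+2/7x²=0 ⇒ x=−7/2=-3.5000; min R=1−1/(4·2/7)=0.1250>−1
Confirm numerically:
  x=-2.918: |R|=0.51478 <1
  x=-2.896: |R|=0.50023 <1
  x=-2.496: |R|=0.28400 <1
  x=-4.008: |R|=1.58173 >1
  x=-3.893: |R|=1.43713 >1
Stable set (-3.5000, 0).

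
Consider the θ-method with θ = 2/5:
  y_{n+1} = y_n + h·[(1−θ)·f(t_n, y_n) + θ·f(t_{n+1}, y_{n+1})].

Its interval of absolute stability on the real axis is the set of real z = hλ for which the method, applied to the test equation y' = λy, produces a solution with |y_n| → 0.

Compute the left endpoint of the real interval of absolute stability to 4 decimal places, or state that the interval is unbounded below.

Set f=λy, z=hλ:
  y_{n+1} = y_n + z·[3/5·y_n + 2/5·y_{n+1}] ⇒ (1 − 2/5z)y_{n+1} = (1 + 3/5z)y_n
  Hence R(z) = (1 + 3/5z)/(1 − 2/5z).

Solve |R(x)|<1 on ℝ⁻.
x=-0.95: |R|=0.3116
R=−1: 1+3/5x = −1+2/5x ⇒ -1/5x=2 ⇒ x=2/(-1/5)=-10.0000
Confirm numerically:
  x=-8.971: |R|=0.95515 <1
  x=-8.585: |R|=0.93618 <1
  x=-8.056: |R|=0.90792 <1
  x=-6.450: |R|=0.80168 <1
  x=-10.264: |R|=1.01034 >1
  x=-10.147: |R|=1.00581 >1
  x=-10.141: |R|=1.00558 >1
So |R|<1 on (-10.0000, 0).

left endpoint -10.0000.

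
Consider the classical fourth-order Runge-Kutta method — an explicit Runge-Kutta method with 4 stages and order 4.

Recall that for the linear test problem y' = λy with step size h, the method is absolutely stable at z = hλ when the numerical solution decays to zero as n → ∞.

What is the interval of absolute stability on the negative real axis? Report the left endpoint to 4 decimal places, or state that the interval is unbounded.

z∈(-2.7853,0).

Set f=λy, z=hλ:
  order 4, 4-stage ⇒ R(z)=1+z+z^2/2+z^3/6+z^4/24
  (e.g. R(-1.17)=0.32559, |R|=0.32559)

Find x<0 with |R(x)|<1.
x=-1.17: |R|=0.3256
|R(-2.6)|=0.7547 |R(-2.4)|=0.5584 |R(-1.93)|=0.3124
Bisect:
  x_lo=-3.0942 |R|=1.5748  x_hi=-0.2961 |R|=0.7438
  mid=-1.69514 |R|=0.27382 →hi
  mid=-2.39468 |R|=0.55404 →hi
  mid=-2.74446 |R|=0.94015 →hi
  mid=-2.91934 |R|=1.22164 →lo
  mid=-2.83190 |R|=1.07257 →lo
  mid=-2.78818 |R|=1.00436 →lo
  mid=-2.76632 |R|=0.97176 →hi
  mid=-2.77725 |R|=0.98793 →hi
  ...
  [-2.78544,-2.78527] ⇒ x*=-2.7853
Stable set (-2.7853, 0).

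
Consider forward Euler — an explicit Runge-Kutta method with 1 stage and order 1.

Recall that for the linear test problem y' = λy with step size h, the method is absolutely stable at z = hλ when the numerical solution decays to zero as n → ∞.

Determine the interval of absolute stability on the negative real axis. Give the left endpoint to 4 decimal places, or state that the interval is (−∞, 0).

With y'=λy (z=hλ):
  order 1, 1-stage ⇒ R(z)=1+z
  (e.g. R(-1.27)=-0.27000, |R|=0.27000)

Find x<0 with |R(x)|<1.
x=-1.27: |R|=0.2700
|R(-2.21)|=1.2100 |R(-1.77)|=0.7700 |R(-1.64)|=0.6400
Bisect:
  x_lo=-2.6092 |R|=1.6092  x_hi=-0.3119 |R|=0.6881
  mid=-1.46052 |R|=0.46052 →hi
  mid=-2.03484 |R|=1.03484 →lo
  mid=-1.74768 |R|=0.74768 →hi
  mid=-1.89126 |R|=0.89126 →hi
  mid=-1.96305 |R|=0.96305 →hi
  mid=-1.99895 |R|=0.99895 →hi
  mid=-2.01689 |R|=1.01689 →lo
  mid=-2.00792 |R|=1.00792 →lo
  mid=-2.00343 |R|=1.00343 →lo
  mid=-2.00119 |R|=1.00119 →lo
  ...
  [-2.00007,-1.99993] ⇒ x*=-2.0000
Stable set (-2.0000, 0).

z∈(-2.0000,0).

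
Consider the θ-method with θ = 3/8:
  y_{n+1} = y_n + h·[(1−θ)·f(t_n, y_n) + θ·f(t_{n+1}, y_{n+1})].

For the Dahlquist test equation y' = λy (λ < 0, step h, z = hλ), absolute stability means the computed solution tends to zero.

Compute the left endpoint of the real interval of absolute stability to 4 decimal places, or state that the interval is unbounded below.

With y'=λy (z=hλ):
  y_{n+1} = y_n + z·[5/8·y_n + 3/8·y_{n+1}] ⇒ (1 − 3/8z)y_{n+1} = (1 + 5/8z)y_n
  so R(z) = (1 + 5/8z)/(1 − 3/8z).

Need |R(x)|<1, x<0.
x=-0.87: |R|=0.3440
R=−1: 1+5/8x = −1+3/8x ⇒ -1/4x=2 ⇒ x=2/(-1/4)=-8.0000
Confirm numerically:
  x=-7.759: |R|=0.98459 <1
  x=-5.557: |R|=0.80195 <1
  x=-4.592: |R|=0.68699 <1
  x=-3.920: |R|=0.58704 <1
  x=-8.479: |R|=1.02865 >1
  x=-8.406: |R|=1.02444 >1
  x=-8.213: |R|=1.01305 >1
Interval (-8.0000, 0).

z* = -8.0000.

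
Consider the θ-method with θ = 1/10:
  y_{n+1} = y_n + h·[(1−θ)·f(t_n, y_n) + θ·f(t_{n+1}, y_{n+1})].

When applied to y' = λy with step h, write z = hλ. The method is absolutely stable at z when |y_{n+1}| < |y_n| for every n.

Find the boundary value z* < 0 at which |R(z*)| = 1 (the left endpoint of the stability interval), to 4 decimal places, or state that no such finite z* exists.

With y'=λy (z=hλ):
  y_{n+1} = y_n + z·[9/10·y_n + 1/10·y_{n+1}] ⇒ (1 − 1/10z)y_{n+1} = (1 + 9/10z)y_n
  ⇒ R(z) = (1 + 9/10z)/(1 − 1/10z).

Need |R(x)|<1, x<0.
x=-0.49: |R|=0.5329
R=−1: 1+9/10x = −1+1/10x ⇒ -4/5x=2 ⇒ x=2/(-4/5)=-2.5000
Confirm numerically:
  x=-2.479: |R|=0.98654 <1
  x=-2.478: |R|=0.98590 <1
  x=-2.214: |R|=0.81267 <1
  x=-1.179: |R|=0.05466 <1
  x=-2.811: |R|=1.19421 >1
  x=-2.555: |R|=1.03505 >1
Stable set (-2.5000, 0).

left endpoint -2.5000.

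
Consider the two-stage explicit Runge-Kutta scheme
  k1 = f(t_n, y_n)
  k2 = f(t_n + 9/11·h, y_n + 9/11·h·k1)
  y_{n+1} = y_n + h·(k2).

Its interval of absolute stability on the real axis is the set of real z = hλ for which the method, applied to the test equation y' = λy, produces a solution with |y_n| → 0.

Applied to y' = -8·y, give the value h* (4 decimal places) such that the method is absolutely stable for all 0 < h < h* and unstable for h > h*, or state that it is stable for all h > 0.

(-1.2222,0); λ=-8 ⇒ h* = (11/9)/8 = 0.1528.

On y'=λy, z=hλ:
  k1=λy_n ⇒ h·k1=z·y_n;  k2=λ(1+9/11z)y_n ⇒ h·k2=z(1+9/11z)y_n
  y_{n+1}/y_n = 1 + z(1+9/11z) = 1 + z + 9/11z²
  Hence R(z) = 1 + z + 9/11z².

Solve |R(x)|<1 on ℝ⁻.
x=-0.55: |R|=0.6975
R=1: x+9/11x²=0 ⇒ x=−11/9=-1.2222; min R=1−1/(4·9/11)=0.6944>−1
Confirm numerically:
  x=-1.049: |R|=0.85133 <1
  x=-0.977: |R|=0.80398 <1
  x=-0.859: |R|=0.74472 <1
  x=-0.737: |R|=0.70741 <1
  x=-1.751: |R|=1.75755 >1
  x=-1.352: |R|=1.14356 >1
  x=-1.282: |R|=1.06270 >1
So |R|<1 on (-1.2222, 0).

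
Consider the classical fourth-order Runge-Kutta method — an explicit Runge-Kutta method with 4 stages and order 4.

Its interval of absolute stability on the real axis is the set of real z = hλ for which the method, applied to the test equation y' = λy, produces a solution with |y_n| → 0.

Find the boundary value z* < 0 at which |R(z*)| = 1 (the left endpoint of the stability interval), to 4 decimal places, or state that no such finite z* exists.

With y'=λy (z=hλ):
  order 4, 4-stage ⇒ R(z)=1+z+z^2/2+z^3/6+z^4/24
  (e.g. R(-1.21)=0.31611, |R|=0.31611)

Find x<0 with |R(x)|<1.
x=-1.21: |R|=0.3161
|R(-2.16)|=0.4002 |R(-1.6)|=0.2704 |R(-0.97)|=0.3852
Bisect:
  x_lo=-3.1098 |R|=1.6102  x_hi=-0.1049 |R|=0.9004
  mid=-1.60736 |R|=0.27044 →hi
  mid=-2.35861 |R|=0.52554 →hi
  mid=-2.73423 |R|=0.92570 →hi
  mid=-2.92204 |R|=1.22651 →lo
  mid=-2.82813 |R|=1.06653 →lo
  mid=-2.78118 |R|=0.99381 →hi
  mid=-2.80465 |R|=1.02958 →lo
  mid=-2.79292 |R|=1.01155 →lo
  ...
  [-2.78540,-2.78521] ⇒ x*=-2.7853
Interval (-2.7853, 0).

z* = -2.7853.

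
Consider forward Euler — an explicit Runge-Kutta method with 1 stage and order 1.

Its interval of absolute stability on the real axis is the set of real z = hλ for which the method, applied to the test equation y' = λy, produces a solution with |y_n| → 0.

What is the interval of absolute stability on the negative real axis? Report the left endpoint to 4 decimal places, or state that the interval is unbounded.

On y'=λy, z=hλ:
  order 1, 1-stage ⇒ R(z)=1+z
  (e.g. R(-0.77)=0.23000, |R|=0.23000)

Need |R(x)|<1, x<0.
x=-0.77: |R|=0.2300
|R(-1.96)|=0.9600 |R(-1.69)|=0.6900 |R(-0.96)|=0.0400
Bisect:
  x_lo=-2.5274 |R|=1.5274  x_hi=-0.3237 |R|=0.6763
  mid=-1.42554 |R|=0.42554 →hi
  mid=-1.97647 |R|=0.97647 →hi
  mid=-2.25193 |R|=1.25193 →lo
  mid=-2.11420 |R|=1.11420 →lo
  mid=-2.04533 |R|=1.04533 →lo
  mid=-2.01090 |R|=1.01090 →lo
  mid=-1.99368 |R|=0.99368 →hi
  mid=-2.00229 |R|=1.00229 →lo
  mid=-1.99799 |R|=0.99799 →hi
  mid=-2.00014 |R|=1.00014 →lo
  ...
  [-2.00001,-1.99987] ⇒ x*=-2.0000
Stable set (-2.0000, 0).

z∈(-2.0000,0).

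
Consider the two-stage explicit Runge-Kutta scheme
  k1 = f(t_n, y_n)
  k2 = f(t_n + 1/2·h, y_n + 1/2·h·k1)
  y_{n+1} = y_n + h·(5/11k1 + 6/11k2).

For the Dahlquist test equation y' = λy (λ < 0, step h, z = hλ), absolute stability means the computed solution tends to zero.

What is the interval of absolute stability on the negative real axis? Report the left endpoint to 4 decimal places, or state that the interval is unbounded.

(-3.6667, 0).

With y'=λy (z=hλ):
  k1=λy_n ⇒ h·k1=z·y_n;  k2=λ(1+1/2z)y_n ⇒ h·k2=z(1+1/2z)y_n
  y_{n+1}/y_n = 1 + 5/11z + 6/11z(1+1/2z) = 1 + z + 3/11z²
  R(z) = 1 + z + 3/11z².

Find x<0 with |R(x)|<1.
x=-1.12: |R|=0.2221
R=1: x+3/11x²=0 ⇒ x=−11/3=-3.6667; min R=1−1/(4·3/11)=0.0833>−1
Confirm numerically:
  x=-3.566: |R|=0.90210 <1
  x=-3.294: |R|=0.66521 <1
  x=-3.134: |R|=0.54472 <1
  x=-1.485: |R|=0.11643 <1
  x=-4.219: |R|=1.63553 >1
  x=-4.160: |R|=1.55971 >1
  x=-3.809: |R|=1.14786 >1
Interval (-3.6667, 0).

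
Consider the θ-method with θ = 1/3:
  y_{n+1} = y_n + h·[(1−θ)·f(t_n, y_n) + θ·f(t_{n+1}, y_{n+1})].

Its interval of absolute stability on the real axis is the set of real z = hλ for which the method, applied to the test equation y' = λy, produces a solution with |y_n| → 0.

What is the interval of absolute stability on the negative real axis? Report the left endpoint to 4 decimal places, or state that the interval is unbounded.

(-6.0000, 0).

Test eqn y'=λy, z=hλ:
  y_{n+1} = y_n + z·[2/3·y_n + 1/3·y_{n+1}] ⇒ (1 − 1/3z)y_{n+1} = (1 + 2/3z)y_n
  ⇒ R(z) = (1 + 2/3z)/(1 − 1/3z).

Find x<0 with |R(x)|<1.
x=-0.73: |R|=0.4129
R=−1: 1+2/3x = −1+1/3x ⇒ -1/3x=2 ⇒ x=2/(-1/3)=-6.0000
Confirm numerically:
  x=-5.173: |R|=0.89881 <1
  x=-4.649: |R|=0.82338 <1
  x=-3.927: |R|=0.70074 <1
  x=-2.732: |R|=0.42987 <1
  x=-6.475: |R|=1.05013 >1
  x=-6.375: |R|=1.04000 >1
Interval (-6.0000, 0).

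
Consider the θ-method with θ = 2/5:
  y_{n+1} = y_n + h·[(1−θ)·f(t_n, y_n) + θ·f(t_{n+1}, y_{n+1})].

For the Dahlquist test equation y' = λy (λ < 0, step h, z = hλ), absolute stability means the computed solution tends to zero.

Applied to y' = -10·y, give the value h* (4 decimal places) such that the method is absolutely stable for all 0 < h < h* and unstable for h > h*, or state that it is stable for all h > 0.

(-10.0000,0); λ=-10 ⇒ h* = (10)/10 = 1.0000.

With y'=λy (z=hλ):
  y_{n+1} = y_n + z·[3/5·y_n + 2/5·y_{n+1}] ⇒ (1 − 2/5z)y_{n+1} = (1 + 3/5z)y_n
  Hence R(z) = (1 + 3/5z)/(1 − 2/5z).

Need |R(x)|<1, x<0.
x=-1.53: |R|=0.0509
R=−1: 1+3/5x = −1+2/5x ⇒ -1/5x=2 ⇒ x=2/(-1/5)=-10.0000
Confirm numerically:
  x=-7.953: |R|=0.90209 <1
  x=-6.843: |R|=0.83105 <1
  x=-4.019: |R|=0.54126 <1
  x=-10.505: |R|=1.01942 >1
  x=-10.226: |R|=1.00888 >1
  x=-10.220: |R|=1.00865 >1
Stable set (-10.0000, 0).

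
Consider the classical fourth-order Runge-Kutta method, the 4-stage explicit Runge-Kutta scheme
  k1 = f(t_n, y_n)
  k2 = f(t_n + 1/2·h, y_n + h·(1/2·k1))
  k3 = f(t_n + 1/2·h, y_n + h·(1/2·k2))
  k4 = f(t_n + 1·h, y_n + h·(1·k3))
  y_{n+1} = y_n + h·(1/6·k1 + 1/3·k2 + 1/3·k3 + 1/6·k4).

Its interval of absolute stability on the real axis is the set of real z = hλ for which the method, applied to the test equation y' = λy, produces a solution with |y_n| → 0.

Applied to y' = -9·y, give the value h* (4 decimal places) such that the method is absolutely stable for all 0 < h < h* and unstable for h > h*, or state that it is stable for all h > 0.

Set f=λy, z=hλ:
  order 4, 4-stage ⇒ R(z)=1+z+z^2/2+z^3/6+z^4/24
  (e.g. R(-1.76)=0.27997, |R|=0.27997)

Need |R(x)|<1, x<0.
x=-1.76: |R|=0.2800
|R(-2.98)|=1.3355 |R(-1.79)|=0.2839 |R(-1.55)|=0.2711
Bisect:
  x_lo=-3.1718 |R|=1.7572  x_hi=-0.3398 |R|=0.7120
  mid=-1.75579 |R|=0.27947 →hi
  mid=-2.46380 |R|=0.61405 →hi
  mid=-2.81781 |R|=1.05014 →lo
  mid=-2.64080 |R|=0.80313 →hi
  mid=-2.72931 |R|=0.91882 →hi
  mid=-2.77356 |R|=0.98245 →hi
  mid=-2.79568 |R|=1.01577 →lo
  mid=-2.78462 |R|=0.99898 →hi
  mid=-2.79015 |R|=1.00735 →lo
  ...
  [-2.78531,-2.78514] ⇒ x*=-2.7853
Stable set (-2.7853, 0).

(-2.7853,0); λ=-9 ⇒ h* = 0.3095.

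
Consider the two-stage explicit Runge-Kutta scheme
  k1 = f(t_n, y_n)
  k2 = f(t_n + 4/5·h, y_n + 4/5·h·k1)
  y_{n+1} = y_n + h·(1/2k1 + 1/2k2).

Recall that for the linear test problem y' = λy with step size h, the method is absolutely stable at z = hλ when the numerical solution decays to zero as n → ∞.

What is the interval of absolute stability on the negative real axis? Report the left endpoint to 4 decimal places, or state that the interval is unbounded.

Test eqn y'=λy, z=hλ:
  k1=λy_n ⇒ h·k1=z·y_n;  k2=λ(1+4/5z)y_n ⇒ h·k2=z(1+4/5z)y_n
  y_{n+1}/y_n = 1 + 1/2z + 1/2z(1+4/5z) = 1 + z + 2/5z²
  R(z) = 1 + z + 2/5z².

Solve |R(x)|<1 on ℝ⁻.
x=-0.88: |R|=0.4298
R=1: x+2/5x²=0 ⇒ x=−5/2=-2.5000; min R=1−1/(4·2/5)=0.3750>−1
Confirm numerically:
  x=-1.797: |R|=0.49468 <1
  x=-1.386: |R|=0.38240 <1
  x=-1.009: |R|=0.39823 <1
  x=-3.076: |R|=1.70871 >1
  x=-2.918: |R|=1.48789 >1
  x=-2.577: |R|=1.07937 >1
Stable set (-2.5000, 0).

(-2.5000, 0).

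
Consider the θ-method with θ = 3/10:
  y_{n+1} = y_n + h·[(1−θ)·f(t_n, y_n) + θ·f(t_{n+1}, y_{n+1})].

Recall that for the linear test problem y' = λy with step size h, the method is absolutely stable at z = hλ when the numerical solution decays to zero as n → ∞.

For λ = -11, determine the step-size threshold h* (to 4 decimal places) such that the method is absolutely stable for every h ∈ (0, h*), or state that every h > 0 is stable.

(-5.0000,0); λ=-11 ⇒ h* = (5)/11 = 0.4545.

On y'=λy, z=hλ:
  y_{n+1} = y_n + z·[7/10·y_n + 3/10·y_{n+1}] ⇒ (1 − 3/10z)y_{n+1} = (1 + 7/10z)y_n
  ⇒ R(z) = (1 + 7/10z)/(1 − 3/10z).

Solve |R(x)|<1 on ℝ⁻.
x=-1.25: |R|=0.0909
R=−1: 1+7/10x = −1+3/10x ⇒ -2/5x=2 ⇒ x=2/(-2/5)=-5.0000
Confirm numerically:
  x=-4.048: |R|=0.82803 <1
  x=-3.673: |R|=0.74747 <1
  x=-2.319: |R|=0.36758 <1
  x=-5.572: |R|=1.08564 >1
  x=-5.427: |R|=1.06499 >1
  x=-5.225: |R|=1.03505 >1
Interval (-5.0000, 0).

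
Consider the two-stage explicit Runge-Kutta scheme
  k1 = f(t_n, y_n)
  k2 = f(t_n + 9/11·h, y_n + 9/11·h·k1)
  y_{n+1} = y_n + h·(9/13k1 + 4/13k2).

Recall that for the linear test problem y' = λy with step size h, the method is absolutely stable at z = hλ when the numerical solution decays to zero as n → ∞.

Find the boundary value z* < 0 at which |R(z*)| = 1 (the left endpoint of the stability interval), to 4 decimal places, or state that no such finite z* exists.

Set f=λy, z=hλ:
  k1=λy_n ⇒ h·k1=z·y_n;  k2=λ(1+9/11z)y_n ⇒ h·k2=z(1+9/11z)y_n
  y_{n+1}/y_n = 1 + 9/13z + 4/13z(1+9/11z) = 1 + z + 36/143z²
  ⇒ R(z) = 1 + z + 36/143z².

Need |R(x)|<1, x<0.
x=-1.58: |R|=0.0485
R=1: x+36/143x²=0 ⇒ x=−143/36=-3.9722; min R=1−1/(4·36/143)=0.0069>−1
Confirm numerically:
  x=-3.665: |R|=0.71654 <1
  x=-3.494: |R|=0.57935 <1
  x=-2.882: |R|=0.20900 <1
  x=-4.302: |R|=1.35716 >1
  x=-4.240: |R|=1.28583 >1
  x=-4.122: |R|=1.15543 >1
Stable set (-3.9722, 0).

left endpoint -3.9722.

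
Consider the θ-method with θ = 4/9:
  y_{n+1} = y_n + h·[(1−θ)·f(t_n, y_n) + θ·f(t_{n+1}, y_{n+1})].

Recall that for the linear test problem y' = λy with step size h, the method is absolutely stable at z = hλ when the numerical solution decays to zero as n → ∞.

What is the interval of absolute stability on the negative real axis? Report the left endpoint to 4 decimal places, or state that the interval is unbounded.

z∈(-18.0000,0).

Test eqn y'=λy, z=hλ:
  y_{n+1} = y_n + z·[5/9·y_n + 4/9·y_{n+1}] ⇒ (1 − 4/9z)y_{n+1} = (1 + 5/9z)y_n
  R(z) = (1 + 5/9z)/(1 − 4/9z).

Solve |R(x)|<1 on ℝ⁻.
x=-1.58: |R|=0.0718
R=−1: 1+5/9x = −1+4/9x ⇒ -1/9x=2 ⇒ x=2/(-1/9)=-18.0000
Confirm numerically:
  x=-17.705: |R|=0.99630 <1
  x=-13.656: |R|=0.93172 <1
  x=-12.020: |R|=0.89523 <1
  x=-18.312: |R|=1.00379 >1
  x=-18.159: |R|=1.00195 >1
Interval (-18.0000, 0).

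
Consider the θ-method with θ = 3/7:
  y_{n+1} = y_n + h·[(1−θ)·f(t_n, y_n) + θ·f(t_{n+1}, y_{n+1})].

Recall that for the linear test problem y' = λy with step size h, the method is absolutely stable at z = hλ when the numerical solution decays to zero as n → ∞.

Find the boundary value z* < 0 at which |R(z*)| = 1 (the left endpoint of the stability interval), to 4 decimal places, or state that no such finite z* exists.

Set f=λy, z=hλ:
  y_{n+1} = y_n + z·[4/7·y_n + 3/7·y_{n+1}] ⇒ (1 − 3/7z)y_{n+1} = (1 + 4/7z)y_n
  R(z) = (1 + 4/7z)/(1 − 3/7z).

Find x<0 with |R(x)|<1.
x=-1.51: |R|=0.0833
R=−1: 1+4/7x = −1+3/7x ⇒ -1/7x=2 ⇒ x=2/(-1/7)=-14.0000
Confirm numerically:
  x=-13.879: |R|=0.99751 <1
  x=-11.412: |R|=0.93724 <1
  x=-8.699: |R|=0.83983 <1
  x=-6.636: |R|=0.72633 <1
  x=-14.564: |R|=1.01113 >1
  x=-14.246: |R|=1.00495 >1
Interval (-14.0000, 0).

z* = -14.0000.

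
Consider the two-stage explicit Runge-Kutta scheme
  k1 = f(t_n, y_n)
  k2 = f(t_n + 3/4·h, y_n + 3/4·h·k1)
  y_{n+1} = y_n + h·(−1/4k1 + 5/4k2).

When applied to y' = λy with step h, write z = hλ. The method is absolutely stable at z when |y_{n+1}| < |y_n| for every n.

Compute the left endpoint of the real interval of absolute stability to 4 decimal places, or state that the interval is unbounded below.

left endpoint -1.0667.

On y'=λy, z=hλ:
  k1=λy_n ⇒ h·k1=z·y_n;  k2=λ(1+3/4z)y_n ⇒ h·k2=z(1+3/4z)y_n
  y_{n+1}/y_n = 1 − 1/4z + 5/4z(1+3/4z) = 1 + z + 15/16z²
  R(z) = 1 + z + 15/16z².

Solve |R(x)|<1 on ℝ⁻.
x=-1.37: |R|=1.3896
R=1: x+15/16x²=0 ⇒ x=−16/15=-1.0667; min R=1−1/(4·15/16)=0.7333>−1
Confirm numerically:
  x=-0.923: |R|=0.87568 <1
  x=-0.903: |R|=0.86145 <1
  x=-0.550: |R|=0.73359 <1
  x=-1.600: |R|=1.80000 >1
  x=-1.163: |R|=1.10503 >1
  x=-1.151: |R|=1.09100 >1
Interval (-1.0667, 0).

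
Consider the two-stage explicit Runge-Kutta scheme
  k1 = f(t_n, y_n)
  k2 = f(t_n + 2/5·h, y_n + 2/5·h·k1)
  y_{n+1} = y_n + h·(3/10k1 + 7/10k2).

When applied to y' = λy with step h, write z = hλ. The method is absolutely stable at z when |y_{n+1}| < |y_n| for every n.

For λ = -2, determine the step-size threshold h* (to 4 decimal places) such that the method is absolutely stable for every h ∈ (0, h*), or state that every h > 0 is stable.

(-3.5714,0); λ=-2 ⇒ h* = (25/7)/2 = 1.7857.

Test eqn y'=λy, z=hλ:
  k1=λy_n ⇒ h·k1=z·y_n;  k2=λ(1+2/5z)y_n ⇒ h·k2=z(1+2/5z)y_n
  y_{n+1}/y_n = 1 + 3/10z + 7/10z(1+2/5z) = 1 + z + 7/25z²
  ⇒ R(z) = 1 + z + 7/25z².

Solve |R(x)|<1 on ℝ⁻.
x=-1.55: |R|=0.1227
R=1: x+7/25x²=0 ⇒ x=−25/7=-3.5714; min R=1−1/(4·7/25)=0.1071>−1
Confirm numerically:
  x=-3.544: |R|=0.97278 <1
  x=-3.215: |R|=0.67914 <1
  x=-3.202: |R|=0.66879 <1
  x=-3.079: |R|=0.57547 <1
  x=-3.859: |R|=1.31073 >1
  x=-3.806: |R|=1.24998 >1
Stable set (-3.5714, 0).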